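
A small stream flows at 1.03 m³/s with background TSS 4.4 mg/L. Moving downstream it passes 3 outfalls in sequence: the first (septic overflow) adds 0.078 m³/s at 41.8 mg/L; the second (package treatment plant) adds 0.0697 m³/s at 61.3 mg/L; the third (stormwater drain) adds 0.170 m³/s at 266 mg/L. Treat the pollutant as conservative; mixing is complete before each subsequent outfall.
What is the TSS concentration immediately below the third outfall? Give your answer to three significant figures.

42.5 mg/L

After outfall 1: Q = 1.030 + 0.07800 = 1.108 m³/s; C = (1.030·4.400 + 0.07800·41.80)/1.108 = 7.033 mg/L.
After outfall 2: Q = 1.108 + 0.06970 = 1.178 m³/s; C = (1.108·7.033 + 0.06970·61.30)/1.178 = 10.24 mg/L.
After outfall 3: Q = 1.178 + 0.1700 = 1.348 m³/s; C = (1.178·10.24 + 0.1700·266.0)/1.348 = 42.51 mg/L.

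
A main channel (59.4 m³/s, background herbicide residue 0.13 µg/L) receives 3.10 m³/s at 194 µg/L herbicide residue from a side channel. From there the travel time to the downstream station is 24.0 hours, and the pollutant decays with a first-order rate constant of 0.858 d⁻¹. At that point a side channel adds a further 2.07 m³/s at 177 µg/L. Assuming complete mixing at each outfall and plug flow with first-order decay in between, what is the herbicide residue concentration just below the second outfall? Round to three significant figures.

9.67 µg/L

Conservation of mass: C = (59.40·0.1300 + 3.100·194.0) / 62.50 = 609.1/62.50 = 9.746 µg/L; combined flow 62.50 m³/s.
After decay, C = 9.746 × e^(−kt) = 9.746 × 0.4240 = 4.132 µg/L.
Second outfall: C = (62.50·4.132 + 2.070·177.0)/64.57 = 9.674 µg/L.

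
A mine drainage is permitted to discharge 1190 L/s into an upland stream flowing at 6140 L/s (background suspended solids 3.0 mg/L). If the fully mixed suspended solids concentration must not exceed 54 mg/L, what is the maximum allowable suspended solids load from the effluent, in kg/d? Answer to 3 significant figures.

32600 kg/d

Mass balance at the limit: 6140·3.000 + 1190·Cₑ = 7330·54 → Cₑ = 317.1 mg/L.
1190 L/s = 1.190 m³/s. Load = 1.190 m³/s × 317.1 g/m³ × 86 400 s/d = 32610 kg/d.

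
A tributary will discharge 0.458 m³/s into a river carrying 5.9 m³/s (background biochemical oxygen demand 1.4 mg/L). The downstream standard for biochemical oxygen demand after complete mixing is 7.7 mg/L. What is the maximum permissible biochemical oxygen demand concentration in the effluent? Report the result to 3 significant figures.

88.9 mg/L

At the limit, (Qr·Cr + Qe·Cₑ)/(Qr + Qe) = 7.7:
Cₑ = (6.358·7.7 − 5.900·1.400) / 0.4580 = 88.86 mg/L.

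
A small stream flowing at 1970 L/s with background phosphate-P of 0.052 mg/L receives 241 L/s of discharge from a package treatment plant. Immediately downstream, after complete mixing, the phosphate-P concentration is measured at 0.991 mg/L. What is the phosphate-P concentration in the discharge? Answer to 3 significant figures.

8.67 mg/L

Mass balance: 1970·0.05200 + 241.0·Cₑ = 2211·0.9910
→ Cₑ = (2211·0.9910 − 1970·0.05200) / 241.0 = 8.667 mg/L.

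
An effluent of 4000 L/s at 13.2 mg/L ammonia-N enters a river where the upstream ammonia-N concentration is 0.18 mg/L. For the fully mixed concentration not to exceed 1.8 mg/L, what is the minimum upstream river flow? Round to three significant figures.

Set C_mix = 1.8: (Q·0.1800 + 4000·13.20) / (Q + 4000) = 1.8
→ Q = 4000·(13.20 − 1.8)/(1.8 − 0.1800) = 28150 L/s.

28100 L/s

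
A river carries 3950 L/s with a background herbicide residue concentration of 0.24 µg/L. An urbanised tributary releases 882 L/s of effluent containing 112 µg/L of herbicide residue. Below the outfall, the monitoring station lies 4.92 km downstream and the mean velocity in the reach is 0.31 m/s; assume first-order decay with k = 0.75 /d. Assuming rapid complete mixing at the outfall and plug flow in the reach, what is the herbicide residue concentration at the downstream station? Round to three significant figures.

18.0 µg/L

Mixed concentration C = ΣQC/ΣQ = (3950·0.2400 + 882.0·112.0) / 4832 = 99730/4832 = 20.64 µg/L.
Travel time t = 4.92·1000 / 0.31 = 15870 s = 4.409 h.
Decay over the reach: 20.64·exp(−kt) = 20.64·0.8713 = 17.98 µg/L.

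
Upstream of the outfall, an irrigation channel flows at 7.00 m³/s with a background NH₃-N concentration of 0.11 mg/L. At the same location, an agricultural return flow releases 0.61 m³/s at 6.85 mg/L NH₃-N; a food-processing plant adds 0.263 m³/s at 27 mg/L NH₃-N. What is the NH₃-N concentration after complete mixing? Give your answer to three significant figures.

Mixed concentration C = ΣQC/ΣQ = (7.000·0.1100 + 0.6100·6.850 + 0.2630·27.00) / 7.873 = 12.05/7.873 = 1.530 mg/L.

1.53 mg/L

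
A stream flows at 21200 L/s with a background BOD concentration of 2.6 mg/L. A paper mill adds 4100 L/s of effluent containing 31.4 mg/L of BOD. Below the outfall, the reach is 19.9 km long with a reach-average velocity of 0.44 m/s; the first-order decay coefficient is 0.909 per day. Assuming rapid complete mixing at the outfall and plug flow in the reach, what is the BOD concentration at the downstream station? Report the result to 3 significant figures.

4.52 mg/L

Conservation of mass: C = (21200·2.600 + 4100·31.40) / 25300 = 183900/25300 = 7.267 mg/L.
Travel time t = 19.9·1000 / 0.44 = 45230 s = 12.56 h.
Decay over the reach: 7.267·exp(−kt) = 7.267·0.6214 = 4.516 mg/L.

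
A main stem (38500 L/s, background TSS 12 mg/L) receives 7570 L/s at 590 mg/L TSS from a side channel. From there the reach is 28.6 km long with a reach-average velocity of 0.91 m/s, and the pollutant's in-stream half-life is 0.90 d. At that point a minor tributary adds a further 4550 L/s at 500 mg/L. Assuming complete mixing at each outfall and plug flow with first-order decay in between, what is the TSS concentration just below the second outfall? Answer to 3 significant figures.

119 mg/L

Flow-weighted average: C = (38500·12.00 + 7570·590.0) / 46070 = 4928000/46070 = 107.0 mg/L; combined flow 46070 L/s.
Travel time t = 28.6·1000 / 0.91 = 31430 s = 8.730 h.
Half-life 0.90 d → k = ln 2 / 0.90 = 0.7702 d⁻¹.
Applying C = C₀e^(−kt): 107.0 × 0.7557 = 80.84 mg/L.
At the second outfall, C = (46070·80.84 + 4550·500.0) / (46070 + 4550) = 118.5 mg/L.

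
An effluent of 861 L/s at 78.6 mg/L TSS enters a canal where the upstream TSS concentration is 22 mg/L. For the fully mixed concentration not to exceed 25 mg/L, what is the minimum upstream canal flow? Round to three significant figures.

Set C_mix = 25: (Q·22.00 + 861.0·78.60) / (Q + 861.0) = 25
→ Q = 861.0·(78.60 − 25)/(25 − 22.00) = 15380 L/s.

15400 L/s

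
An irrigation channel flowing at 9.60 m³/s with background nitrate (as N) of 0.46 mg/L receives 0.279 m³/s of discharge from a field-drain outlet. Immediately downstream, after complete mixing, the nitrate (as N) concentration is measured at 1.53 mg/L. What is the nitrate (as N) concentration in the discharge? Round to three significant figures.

38.3 mg/L

Mass balance: 9.600·0.4600 + 0.2790·Cₑ = 9.879·1.530
→ Cₑ = (9.879·1.530 − 9.600·0.4600) / 0.2790 = 38.35 mg/L.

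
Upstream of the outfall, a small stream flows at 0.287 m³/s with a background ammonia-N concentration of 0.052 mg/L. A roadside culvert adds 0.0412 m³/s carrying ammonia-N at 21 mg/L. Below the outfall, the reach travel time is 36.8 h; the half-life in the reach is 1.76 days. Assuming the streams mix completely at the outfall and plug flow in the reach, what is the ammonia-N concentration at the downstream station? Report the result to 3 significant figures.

1.47 mg/L

Mixed concentration C = ΣQC/ΣQ = (0.2870·0.05200 + 0.04120·21.00) / 0.3282 = 0.8801/0.3282 = 2.682 mg/L.
Half-life 1.76 d → k = ln 2 / 1.76 = 0.3938 d⁻¹.
Applying C = C₀e^(−kt): 2.682 × 0.5467 = 1.466 mg/L.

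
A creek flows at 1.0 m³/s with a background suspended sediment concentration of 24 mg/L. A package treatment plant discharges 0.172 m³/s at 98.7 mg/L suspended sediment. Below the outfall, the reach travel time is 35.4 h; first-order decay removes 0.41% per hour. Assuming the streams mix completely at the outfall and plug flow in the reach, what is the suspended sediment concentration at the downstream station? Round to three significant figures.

30.2 mg/L

After mixing, C = (1.000·24.00 + 0.1720·98.70) / 1.172 = 40.98/1.172 = 34.96 mg/L.
0.41%/h lost → k = −ln(1 − 0.0041) = 0.004108 h⁻¹.
Decay over the reach: 34.96·exp(−kt) = 34.96·0.8646 = 30.23 mg/L.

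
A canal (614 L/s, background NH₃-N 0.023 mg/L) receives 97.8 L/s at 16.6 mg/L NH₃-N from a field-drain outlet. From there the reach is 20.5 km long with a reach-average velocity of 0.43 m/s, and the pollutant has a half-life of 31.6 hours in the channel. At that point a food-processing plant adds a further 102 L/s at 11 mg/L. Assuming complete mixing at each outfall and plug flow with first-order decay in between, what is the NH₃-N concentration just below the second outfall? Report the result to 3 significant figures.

Conservation of mass: C = (614.0·0.02300 + 97.80·16.60) / 711.8 = 1638/711.8 = 2.301 mg/L; combined flow 711.8 L/s.
Travel time t = 20.5·1000 / 0.43 = 47670 s = 13.24 h.
Half-life 31.6 h → k = ln 2 / 31.6 = 0.02194 h⁻¹ = 0.5264 d⁻¹.
First-order decay: C = 2.301·exp(−k·t) = 2.301·0.7479 = 1.721 mg/L.
At the second outfall, C = (711.8·1.721 + 102.0·11.00) / (711.8 + 102.0) = 2.884 mg/L.

2.88 mg/L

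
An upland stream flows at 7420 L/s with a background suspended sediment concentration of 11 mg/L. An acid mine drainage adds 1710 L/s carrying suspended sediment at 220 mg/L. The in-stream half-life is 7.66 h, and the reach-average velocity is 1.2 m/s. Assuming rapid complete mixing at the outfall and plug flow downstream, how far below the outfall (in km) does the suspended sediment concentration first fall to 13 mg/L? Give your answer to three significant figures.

64.4 km

After mixing, C = (7420·11.00 + 1710·220.0) / 9130 = 457800/9130 = 50.14 mg/L.
Half-life 7.66 h → k = ln 2 / 7.66 = 0.09049 h⁻¹ = 2.172 d⁻¹.
Set 50.14·exp(−k·t) = 13 → t = ln(50.14/13)/k = 53710 s = 14.92 h.
Distance = v·t = 1.2·53710 = 64450 m = 64.45 km.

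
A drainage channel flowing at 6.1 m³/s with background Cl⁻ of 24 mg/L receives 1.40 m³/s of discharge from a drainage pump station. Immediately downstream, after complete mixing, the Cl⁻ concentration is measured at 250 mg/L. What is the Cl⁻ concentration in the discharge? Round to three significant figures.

1230 mg/L

Mass balance: 6.100·24.00 + 1.400·Cₑ = 7.500·250.0
→ Cₑ = (7.500·250.0 − 6.100·24.00) / 1.400 = 1235 mg/L.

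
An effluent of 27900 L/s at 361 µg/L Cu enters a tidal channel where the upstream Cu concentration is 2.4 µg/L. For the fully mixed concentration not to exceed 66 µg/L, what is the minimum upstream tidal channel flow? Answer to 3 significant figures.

Set C_mix = 66: (Q·2.400 + 27900·361.0) / (Q + 27900) = 66
→ Q = 27900·(361.0 − 66)/(66 − 2.400) = 129400 L/s.

129000 L/s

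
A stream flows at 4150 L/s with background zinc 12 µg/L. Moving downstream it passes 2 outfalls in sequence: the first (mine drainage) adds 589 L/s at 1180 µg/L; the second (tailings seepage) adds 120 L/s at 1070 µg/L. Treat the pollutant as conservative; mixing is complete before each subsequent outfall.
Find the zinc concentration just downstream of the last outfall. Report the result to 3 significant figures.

180 µg/L

After outfall 1: Q = 4150 + 589.0 = 4739 L/s; C = (4150·12.00 + 589.0·1180)/4739 = 157.2 µg/L.
After outfall 2: Q = 4739 + 120.0 = 4859 L/s; C = (4739·157.2 + 120.0·1070)/4859 = 179.7 µg/L.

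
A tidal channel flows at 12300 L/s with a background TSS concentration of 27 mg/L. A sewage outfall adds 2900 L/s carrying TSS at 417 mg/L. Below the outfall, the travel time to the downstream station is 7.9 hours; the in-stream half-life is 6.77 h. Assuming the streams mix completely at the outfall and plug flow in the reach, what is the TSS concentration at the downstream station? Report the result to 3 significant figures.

Flow-weighted average: C = (12300·27.00 + 2900·417.0) / 15200 = 1541000/15200 = 101.4 mg/L.
Half-life 6.77 h → k = ln 2 / 6.77 = 0.1024 h⁻¹ = 2.457 d⁻¹.
Applying C = C₀e^(−kt): 101.4 × 0.4454 = 45.16 mg/L.

45.2 mg/L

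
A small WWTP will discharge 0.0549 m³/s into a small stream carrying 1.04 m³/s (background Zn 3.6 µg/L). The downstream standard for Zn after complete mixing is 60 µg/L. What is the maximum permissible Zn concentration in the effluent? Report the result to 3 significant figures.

1130 µg/L

At the limit, (Qr·Cr + Qe·Cₑ)/(Qr + Qe) = 60:
Cₑ = (1.095·60 − 1.040·3.600) / 0.05490 = 1128 µg/L.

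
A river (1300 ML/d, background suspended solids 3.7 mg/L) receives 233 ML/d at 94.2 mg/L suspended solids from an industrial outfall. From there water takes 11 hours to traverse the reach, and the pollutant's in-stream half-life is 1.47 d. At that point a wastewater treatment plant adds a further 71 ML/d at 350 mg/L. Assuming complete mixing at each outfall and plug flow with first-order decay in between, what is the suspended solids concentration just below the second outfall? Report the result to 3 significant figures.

Conservation of mass: C = (1300·3.700 + 233.0·94.20) / 1533 = 26760/1533 = 17.46 mg/L; combined flow 1533 ML/d.
Half-life 1.47 d → k = ln 2 / 1.47 = 0.4715 d⁻¹.
After decay, C = 17.46 × e^(−kt) = 17.46 × 0.8056 = 14.06 mg/L.
Second outfall: C = (1533·14.06 + 71.00·350.0)/1604 = 28.93 mg/L.

28.9 mg/L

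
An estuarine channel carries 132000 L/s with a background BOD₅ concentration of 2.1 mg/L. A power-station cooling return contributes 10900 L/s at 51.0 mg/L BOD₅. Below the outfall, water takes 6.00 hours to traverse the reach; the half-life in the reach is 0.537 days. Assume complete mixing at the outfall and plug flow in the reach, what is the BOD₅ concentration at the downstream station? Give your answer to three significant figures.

4.22 mg/L

Conservation of mass: C = (132000·2.100 + 10900·51.00) / 142900 = 833100/142900 = 5.830 mg/L.
Half-life 0.537 d → k = ln 2 / 0.537 = 1.291 d⁻¹.
Decay over the reach: 5.830·exp(−kt) = 5.830·0.7242 = 4.222 mg/L.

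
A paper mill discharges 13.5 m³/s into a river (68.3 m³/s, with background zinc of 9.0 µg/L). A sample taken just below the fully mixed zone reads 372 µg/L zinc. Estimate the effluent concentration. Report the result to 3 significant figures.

Mass balance: 68.30·9.000 + 13.50·Cₑ = 81.80·372.0
→ Cₑ = (81.80·372.0 − 68.30·9.000) / 13.50 = 2209 µg/L.

2210 µg/L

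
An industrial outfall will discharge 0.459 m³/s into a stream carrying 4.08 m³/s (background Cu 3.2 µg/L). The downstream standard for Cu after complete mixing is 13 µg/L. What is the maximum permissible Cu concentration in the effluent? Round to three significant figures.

At the limit, (Qr·Cr + Qe·Cₑ)/(Qr + Qe) = 13:
Cₑ = (4.539·13 − 4.080·3.200) / 0.4590 = 100.1 µg/L.

100 µg/L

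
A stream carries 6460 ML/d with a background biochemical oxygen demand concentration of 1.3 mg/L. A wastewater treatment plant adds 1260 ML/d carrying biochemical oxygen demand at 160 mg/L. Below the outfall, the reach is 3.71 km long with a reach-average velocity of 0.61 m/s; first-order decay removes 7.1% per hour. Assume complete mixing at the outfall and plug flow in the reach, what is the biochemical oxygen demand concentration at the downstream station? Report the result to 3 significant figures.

24.0 mg/L

After mixing, C = (6460·1.300 + 1260·160.0) / 7720 = 210000/7720 = 27.20 mg/L.
Travel time t = 3.71·1000 / 0.61 = 6082 s = 1.689 h.
7.1%/h lost → k = −ln(1 − 0.071) = 0.07365 h⁻¹.
First-order decay: C = 27.20·exp(−k·t) = 27.20·0.8830 = 24.02 mg/L.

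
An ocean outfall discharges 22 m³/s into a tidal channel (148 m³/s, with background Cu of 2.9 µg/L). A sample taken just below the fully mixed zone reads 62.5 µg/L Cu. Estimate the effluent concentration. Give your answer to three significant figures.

463 µg/L

Mass balance: 148.0·2.900 + 22.00·Cₑ = 170.0·62.50
→ Cₑ = (170.0·62.50 − 148.0·2.900) / 22.00 = 463.4 µg/L.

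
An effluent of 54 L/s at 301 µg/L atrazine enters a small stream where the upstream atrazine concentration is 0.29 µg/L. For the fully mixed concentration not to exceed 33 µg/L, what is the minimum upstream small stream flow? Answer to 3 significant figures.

442 L/s

Set C_mix = 33: (Q·0.2900 + 54.00·301.0) / (Q + 54.00) = 33
→ Q = 54.00·(301.0 − 33)/(33 − 0.2900) = 442.4 L/s.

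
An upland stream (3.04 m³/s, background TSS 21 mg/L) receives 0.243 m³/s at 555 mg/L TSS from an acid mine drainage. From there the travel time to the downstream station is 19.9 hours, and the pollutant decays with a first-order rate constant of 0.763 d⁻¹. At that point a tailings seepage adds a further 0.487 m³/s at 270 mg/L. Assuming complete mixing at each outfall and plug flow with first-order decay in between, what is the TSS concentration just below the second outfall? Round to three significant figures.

After mixing, C = (3.040·21.00 + 0.2430·555.0) / 3.283 = 198.7/3.283 = 60.53 mg/L; combined flow 3.283 m³/s.
Applying C = C₀e^(−kt): 60.53 × 0.5312 = 32.15 mg/L.
At the second outfall, C = (3.283·32.15 + 0.4870·270.0) / (3.283 + 0.4870) = 62.87 mg/L.

62.9 mg/L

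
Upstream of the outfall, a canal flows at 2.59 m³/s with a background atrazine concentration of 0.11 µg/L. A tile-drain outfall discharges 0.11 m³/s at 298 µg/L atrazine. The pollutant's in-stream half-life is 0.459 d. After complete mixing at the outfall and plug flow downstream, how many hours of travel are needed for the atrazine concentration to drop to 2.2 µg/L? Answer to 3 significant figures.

Flow-weighted average: C = (2.590·0.1100 + 0.1100·298.0) / 2.700 = 33.06/2.700 = 12.25 µg/L.
Half-life 0.459 d → k = ln 2 / 0.459 = 1.510 d⁻¹.
12.25·exp(−k·t) = 2.2 → t = ln(12.25/2.2)/k = 98220 s = 27.28 h.

27.3 h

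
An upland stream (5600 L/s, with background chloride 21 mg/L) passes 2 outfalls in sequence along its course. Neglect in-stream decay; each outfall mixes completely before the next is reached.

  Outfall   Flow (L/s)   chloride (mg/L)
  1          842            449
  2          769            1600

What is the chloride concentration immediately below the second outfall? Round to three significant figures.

239 mg/L

After outfall 1: Q = 5600 + 842.0 = 6442 L/s; C = (5600·21.00 + 842.0·449.0)/6442 = 76.94 mg/L.
After outfall 2: Q = 6442 + 769.0 = 7211 L/s; C = (6442·76.94 + 769.0·1600)/7211 = 239.4 mg/L.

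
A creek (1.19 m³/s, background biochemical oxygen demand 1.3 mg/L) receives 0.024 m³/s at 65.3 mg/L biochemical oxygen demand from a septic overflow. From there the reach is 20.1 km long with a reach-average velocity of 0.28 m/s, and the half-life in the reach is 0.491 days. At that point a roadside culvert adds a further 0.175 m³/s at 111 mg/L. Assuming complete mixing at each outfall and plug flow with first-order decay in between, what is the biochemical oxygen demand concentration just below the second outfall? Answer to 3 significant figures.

14.7 mg/L

Flow-weighted average: C = (1.190·1.300 + 0.02400·65.30) / 1.214 = 3.114/1.214 = 2.565 mg/L; combined flow 1.214 m³/s.
Travel time t = 20.1·1000 / 0.28 = 71790 s = 19.94 h.
Half-life 0.491 d → k = ln 2 / 0.491 = 1.412 d⁻¹.
After decay, C = 2.565 × e^(−kt) = 2.565 × 0.3095 = 0.7938 mg/L.
Second outfall: C = (1.214·0.7938 + 0.1750·111.0)/1.389 = 14.68 mg/L.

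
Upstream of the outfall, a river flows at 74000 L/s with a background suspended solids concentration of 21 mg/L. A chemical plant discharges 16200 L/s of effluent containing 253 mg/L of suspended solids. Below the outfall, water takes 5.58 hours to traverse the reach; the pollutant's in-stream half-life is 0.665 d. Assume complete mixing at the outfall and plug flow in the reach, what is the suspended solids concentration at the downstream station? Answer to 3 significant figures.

49.2 mg/L

Flow-weighted average: C = (74000·21.00 + 16200·253.0) / 90200 = 5653000/90200 = 62.67 mg/L.
Half-life 0.665 d → k = ln 2 / 0.665 = 1.042 d⁻¹.
Applying C = C₀e^(−kt): 62.67 × 0.7848 = 49.18 mg/L.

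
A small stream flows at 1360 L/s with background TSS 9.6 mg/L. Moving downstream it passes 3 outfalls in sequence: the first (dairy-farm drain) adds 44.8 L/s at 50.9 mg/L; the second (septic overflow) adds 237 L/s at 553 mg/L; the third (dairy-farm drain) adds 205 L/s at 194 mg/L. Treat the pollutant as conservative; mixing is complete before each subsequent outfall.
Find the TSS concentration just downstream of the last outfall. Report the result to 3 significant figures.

101 mg/L

After outfall 1: Q = 1360 + 44.80 = 1405 L/s; C = (1360·9.600 + 44.80·50.90)/1405 = 10.92 mg/L.
After outfall 2: Q = 1405 + 237.0 = 1642 L/s; C = (1405·10.92 + 237.0·553.0)/1642 = 89.17 mg/L.
After outfall 3: Q = 1642 + 205.0 = 1847 L/s; C = (1642·89.17 + 205.0·194.0)/1847 = 100.8 mg/L.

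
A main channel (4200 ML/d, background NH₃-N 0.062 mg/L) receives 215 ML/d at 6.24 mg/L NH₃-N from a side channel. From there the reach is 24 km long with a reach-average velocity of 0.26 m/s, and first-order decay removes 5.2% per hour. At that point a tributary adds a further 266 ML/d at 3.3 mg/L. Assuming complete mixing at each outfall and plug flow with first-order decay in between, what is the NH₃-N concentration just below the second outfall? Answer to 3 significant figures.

0.275 mg/L

Conservation of mass: C = (4200·0.06200 + 215.0·6.240) / 4415 = 1602/4415 = 0.3629 mg/L; combined flow 4415 ML/d.
Travel time t = 24·1000 / 0.26 = 92310 s = 25.64 h.
5.2%/h lost → k = −ln(1 − 0.052) = 0.05340 h⁻¹.
After decay, C = 0.3629 × e^(−kt) = 0.3629 × 0.2543 = 0.09227 mg/L.
At the second outfall, C = (4415·0.09227 + 266.0·3.300) / (4415 + 266.0) = 0.2746 mg/L.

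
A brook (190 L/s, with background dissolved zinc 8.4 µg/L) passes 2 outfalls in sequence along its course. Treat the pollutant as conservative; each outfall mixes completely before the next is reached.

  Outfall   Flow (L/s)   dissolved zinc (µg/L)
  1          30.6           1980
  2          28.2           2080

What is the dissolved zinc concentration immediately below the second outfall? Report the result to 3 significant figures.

486 µg/L

After outfall 1: Q = 190.0 + 30.60 = 220.6 L/s; C = (190.0·8.400 + 30.60·1980)/220.6 = 281.9 µg/L.
After outfall 2: Q = 220.6 + 28.20 = 248.8 L/s; C = (220.6·281.9 + 28.20·2080)/248.8 = 485.7 µg/L.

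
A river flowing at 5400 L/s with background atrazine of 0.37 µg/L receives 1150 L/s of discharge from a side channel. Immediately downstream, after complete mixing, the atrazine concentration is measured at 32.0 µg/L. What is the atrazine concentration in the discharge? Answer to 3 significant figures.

181 µg/L

Mass balance: 5400·0.3700 + 1150·Cₑ = 6550·32.00
→ Cₑ = (6550·32.00 − 5400·0.3700) / 1150 = 180.5 µg/L.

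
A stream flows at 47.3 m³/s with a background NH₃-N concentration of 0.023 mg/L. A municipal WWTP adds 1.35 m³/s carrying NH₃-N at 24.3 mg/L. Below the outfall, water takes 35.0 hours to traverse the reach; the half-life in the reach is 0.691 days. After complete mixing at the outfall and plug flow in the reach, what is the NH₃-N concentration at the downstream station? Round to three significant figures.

0.161 mg/L

Mass balance: C = (47.30·0.02300 + 1.350·24.30) / 48.65 = 33.89/48.65 = 0.6967 mg/L.
Half-life 0.691 d → k = ln 2 / 0.691 = 1.003 d⁻¹.
Decay over the reach: 0.6967·exp(−kt) = 0.6967·0.2316 = 0.1613 mg/L.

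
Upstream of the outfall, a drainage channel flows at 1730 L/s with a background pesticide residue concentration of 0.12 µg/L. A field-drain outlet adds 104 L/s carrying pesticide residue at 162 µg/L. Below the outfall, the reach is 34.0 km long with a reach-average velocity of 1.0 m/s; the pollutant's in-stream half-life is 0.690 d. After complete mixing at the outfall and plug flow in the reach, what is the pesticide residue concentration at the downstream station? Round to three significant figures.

Mass balance: C = (1730·0.1200 + 104.0·162.0) / 1834 = 17060/1834 = 9.300 µg/L.
Travel time t = 34.0·1000 / 1.0 = 34000 s = 9.444 h.
Half-life 0.690 d → k = ln 2 / 0.690 = 1.005 d⁻¹.
Decay over the reach: 9.300·exp(−kt) = 9.300·0.6735 = 6.263 µg/L.

6.26 µg/L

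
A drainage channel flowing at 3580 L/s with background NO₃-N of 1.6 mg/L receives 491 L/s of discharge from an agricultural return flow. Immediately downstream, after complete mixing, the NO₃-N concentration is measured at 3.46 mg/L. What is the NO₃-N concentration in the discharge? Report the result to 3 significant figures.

Mass balance: 3580·1.600 + 491.0·Cₑ = 4071·3.460
→ Cₑ = (4071·3.460 − 3580·1.600) / 491.0 = 17.02 mg/L.

17.0 mg/L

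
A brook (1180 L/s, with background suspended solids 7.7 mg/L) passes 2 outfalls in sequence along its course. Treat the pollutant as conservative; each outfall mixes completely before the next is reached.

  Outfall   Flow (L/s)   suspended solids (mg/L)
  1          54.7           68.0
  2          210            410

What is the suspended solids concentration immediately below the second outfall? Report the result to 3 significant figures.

Below outfall 1: Q → 1235 L/s, C = (1180·7.700 + 54.70·68.00)/1235 = 10.37 mg/L.
Below outfall 2: Q → 1445 L/s, C = (1235·10.37 + 210.0·410.0)/1445 = 68.46 mg/L.

68.5 mg/L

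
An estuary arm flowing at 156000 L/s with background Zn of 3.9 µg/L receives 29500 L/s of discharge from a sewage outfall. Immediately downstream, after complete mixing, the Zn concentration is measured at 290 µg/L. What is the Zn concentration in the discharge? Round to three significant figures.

Mass balance: 156000·3.900 + 29500·Cₑ = 185500·290.0
→ Cₑ = (185500·290.0 − 156000·3.900) / 29500 = 1803 µg/L.

1800 µg/L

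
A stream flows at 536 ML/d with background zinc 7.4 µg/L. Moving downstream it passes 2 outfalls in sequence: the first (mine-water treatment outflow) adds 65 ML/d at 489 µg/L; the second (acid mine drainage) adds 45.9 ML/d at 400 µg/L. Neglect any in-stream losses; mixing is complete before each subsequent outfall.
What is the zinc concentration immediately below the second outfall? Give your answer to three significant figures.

Below outfall 1: Q → 601.0 ML/d, C = (536.0·7.400 + 65.00·489.0)/601.0 = 59.49 µg/L.
Below outfall 2: Q → 646.9 ML/d, C = (601.0·59.49 + 45.90·400.0)/646.9 = 83.65 µg/L.

83.6 µg/L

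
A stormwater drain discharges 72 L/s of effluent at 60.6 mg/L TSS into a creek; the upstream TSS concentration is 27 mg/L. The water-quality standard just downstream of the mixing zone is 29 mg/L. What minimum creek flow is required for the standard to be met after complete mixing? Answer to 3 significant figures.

1140 L/s

Set C_mix = 29: (Q·27.00 + 72.00·60.60) / (Q + 72.00) = 29
→ Q = 72.00·(60.60 − 29)/(29 − 27.00) = 1138 L/s.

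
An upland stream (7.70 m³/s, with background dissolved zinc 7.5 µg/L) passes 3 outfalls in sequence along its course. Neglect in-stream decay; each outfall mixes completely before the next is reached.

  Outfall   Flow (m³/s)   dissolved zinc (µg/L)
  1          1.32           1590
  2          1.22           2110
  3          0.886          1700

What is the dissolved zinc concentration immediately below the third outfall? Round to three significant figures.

Outfall 1: combined Q = 9.020 m³/s; C = (7.700·7.500 + 1.320·1590)/9.020 = 239.1 µg/L.
Outfall 2: combined Q = 10.24 m³/s; C = (9.020·239.1 + 1.220·2110)/10.24 = 462.0 µg/L.
Outfall 3: combined Q = 11.13 m³/s; C = (10.24·462.0 + 0.8860·1700)/11.13 = 560.6 µg/L.

561 µg/L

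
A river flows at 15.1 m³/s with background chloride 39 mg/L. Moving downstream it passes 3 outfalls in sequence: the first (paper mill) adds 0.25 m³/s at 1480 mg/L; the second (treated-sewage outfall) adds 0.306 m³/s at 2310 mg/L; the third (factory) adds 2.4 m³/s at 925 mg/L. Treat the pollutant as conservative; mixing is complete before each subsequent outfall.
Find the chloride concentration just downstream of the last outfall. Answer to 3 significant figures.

After outfall 1: Q = 15.10 + 0.2500 = 15.35 m³/s; C = (15.10·39.00 + 0.2500·1480)/15.35 = 62.47 mg/L.
After outfall 2: Q = 15.35 + 0.3060 = 15.66 m³/s; C = (15.35·62.47 + 0.3060·2310)/15.66 = 106.4 mg/L.
After outfall 3: Q = 15.66 + 2.400 = 18.06 m³/s; C = (15.66·106.4 + 2.400·925.0)/18.06 = 215.2 mg/L.

215 mg/L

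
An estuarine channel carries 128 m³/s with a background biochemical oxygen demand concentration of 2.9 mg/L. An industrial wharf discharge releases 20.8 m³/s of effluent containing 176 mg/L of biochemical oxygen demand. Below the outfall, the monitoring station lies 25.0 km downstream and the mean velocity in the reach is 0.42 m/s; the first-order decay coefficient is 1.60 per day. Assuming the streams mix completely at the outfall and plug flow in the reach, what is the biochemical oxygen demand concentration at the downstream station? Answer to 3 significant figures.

9.00 mg/L

Mass balance: C = (128.0·2.900 + 20.80·176.0) / 148.8 = 4032/148.8 = 27.10 mg/L.
Travel time t = 25.0·1000 / 0.42 = 59520 s = 16.53 h.
Decay over the reach: 27.10·exp(−kt) = 27.10·0.3321 = 8.999 mg/L.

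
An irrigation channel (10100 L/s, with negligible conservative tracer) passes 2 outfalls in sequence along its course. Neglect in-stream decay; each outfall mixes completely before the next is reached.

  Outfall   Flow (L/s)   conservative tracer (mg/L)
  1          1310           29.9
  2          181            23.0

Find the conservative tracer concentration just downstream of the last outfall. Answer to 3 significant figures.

Outfall 1: combined Q = 11410 L/s; C = (10100·0 + 1310·29.90)/11410 = 3.433 mg/L.
Outfall 2: combined Q = 11590 L/s; C = (11410·3.433 + 181.0·23.00)/11590 = 3.738 mg/L.

3.74 mg/L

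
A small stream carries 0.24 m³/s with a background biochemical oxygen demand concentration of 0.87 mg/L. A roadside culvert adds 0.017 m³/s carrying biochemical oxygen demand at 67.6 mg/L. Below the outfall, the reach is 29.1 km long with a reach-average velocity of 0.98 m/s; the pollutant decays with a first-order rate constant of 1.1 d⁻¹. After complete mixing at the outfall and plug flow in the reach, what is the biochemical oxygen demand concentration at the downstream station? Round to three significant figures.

3.62 mg/L

Flow-weighted average: C = (0.2400·0.8700 + 0.01700·67.60) / 0.2570 = 1.358/0.2570 = 5.284 mg/L.
Travel time t = 29.1·1000 / 0.98 = 29690 s = 8.248 h.
First-order decay: C = 5.284·exp(−k·t) = 5.284·0.6852 = 3.621 mg/L.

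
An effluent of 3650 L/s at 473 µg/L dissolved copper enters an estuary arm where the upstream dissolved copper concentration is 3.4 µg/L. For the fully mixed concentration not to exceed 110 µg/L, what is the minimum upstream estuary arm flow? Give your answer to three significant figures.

Set C_mix = 110: (Q·3.400 + 3650·473.0) / (Q + 3650) = 110
→ Q = 3650·(473.0 − 110)/(110 − 3.400) = 12430 L/s.

12400 L/s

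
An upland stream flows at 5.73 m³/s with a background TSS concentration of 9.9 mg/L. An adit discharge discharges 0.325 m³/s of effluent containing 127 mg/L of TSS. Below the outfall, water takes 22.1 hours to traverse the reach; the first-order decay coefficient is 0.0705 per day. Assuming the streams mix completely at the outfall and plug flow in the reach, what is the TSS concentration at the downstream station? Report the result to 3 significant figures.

15.2 mg/L

Flow-weighted average: C = (5.730·9.900 + 0.3250·127.0) / 6.055 = 98.00/6.055 = 16.19 mg/L.
After decay, C = 16.19 × e^(−kt) = 16.19 × 0.9371 = 15.17 mg/L.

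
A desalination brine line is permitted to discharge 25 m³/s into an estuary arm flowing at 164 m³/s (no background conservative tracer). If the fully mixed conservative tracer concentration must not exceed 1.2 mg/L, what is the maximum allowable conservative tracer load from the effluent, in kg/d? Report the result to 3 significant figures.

Mass balance at the limit: 164.0·0 + 25.00·Cₑ = 189.0·1.2 → Cₑ = 9.072 mg/L.
Load = 25.00 m³/s × 9.072 g/m³ × 86 400 s/d = 19600 kg/d.

19600 kg/d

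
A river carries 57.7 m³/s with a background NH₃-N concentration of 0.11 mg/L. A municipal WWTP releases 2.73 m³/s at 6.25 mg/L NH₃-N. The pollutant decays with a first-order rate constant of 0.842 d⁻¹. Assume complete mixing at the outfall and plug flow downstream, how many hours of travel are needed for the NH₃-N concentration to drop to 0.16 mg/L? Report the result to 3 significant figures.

25.2 h

Mass balance: C = (57.70·0.1100 + 2.730·6.250) / 60.43 = 23.41/60.43 = 0.3874 mg/L.
0.3874·exp(−k·t) = 0.16 → t = ln(0.3874/0.16)/k = 90730 s = 25.20 h.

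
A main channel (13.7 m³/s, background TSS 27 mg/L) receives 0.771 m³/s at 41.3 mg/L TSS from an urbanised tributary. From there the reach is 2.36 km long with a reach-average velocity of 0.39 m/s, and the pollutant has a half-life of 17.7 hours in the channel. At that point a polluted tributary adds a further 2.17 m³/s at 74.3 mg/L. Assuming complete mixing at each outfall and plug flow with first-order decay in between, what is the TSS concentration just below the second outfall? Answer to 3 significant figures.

32.3 mg/L

Mass balance: C = (13.70·27.00 + 0.7710·41.30) / 14.47 = 401.7/14.47 = 27.76 mg/L; combined flow 14.47 m³/s.
Travel time t = 2.36·1000 / 0.39 = 6051 s = 1.681 h.
Half-life 17.7 h → k = ln 2 / 17.7 = 0.03916 h⁻¹ = 0.9399 d⁻¹.
Applying C = C₀e^(−kt): 27.76 × 0.9363 = 25.99 mg/L.
At the second outfall, C = (14.47·25.99 + 2.170·74.30) / (14.47 + 2.170) = 32.29 mg/L.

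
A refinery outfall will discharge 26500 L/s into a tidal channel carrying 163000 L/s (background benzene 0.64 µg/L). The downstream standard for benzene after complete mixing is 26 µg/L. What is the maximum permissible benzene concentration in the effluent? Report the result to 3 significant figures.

182 µg/L

At the limit, (Qr·Cr + Qe·Cₑ)/(Qr + Qe) = 26:
Cₑ = (189500·26 − 163000·0.6400) / 26500 = 182.0 µg/L.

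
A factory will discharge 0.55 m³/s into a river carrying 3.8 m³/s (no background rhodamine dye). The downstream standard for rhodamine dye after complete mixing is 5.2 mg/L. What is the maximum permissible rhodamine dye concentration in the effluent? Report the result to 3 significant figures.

41.1 mg/L

At the limit, (Qr·Cr + Qe·Cₑ)/(Qr + Qe) = 5.2:
Cₑ = (4.350·5.2 − 3.800·0) / 0.5500 = 41.13 mg/L.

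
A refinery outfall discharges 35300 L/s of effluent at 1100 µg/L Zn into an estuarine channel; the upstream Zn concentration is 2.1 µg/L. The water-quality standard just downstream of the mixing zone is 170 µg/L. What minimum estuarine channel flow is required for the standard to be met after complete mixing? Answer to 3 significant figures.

196000 L/s

Set C_mix = 170: (Q·2.100 + 35300·1100) / (Q + 35300) = 170
→ Q = 35300·(1100 − 170)/(170 − 2.100) = 195500 L/s.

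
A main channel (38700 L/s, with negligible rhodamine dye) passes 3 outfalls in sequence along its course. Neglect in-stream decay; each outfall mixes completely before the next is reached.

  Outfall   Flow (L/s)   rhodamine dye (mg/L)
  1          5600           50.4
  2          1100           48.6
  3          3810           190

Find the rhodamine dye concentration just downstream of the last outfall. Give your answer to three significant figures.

21.5 mg/L

Below outfall 1: Q → 44300 L/s, C = (38700·0 + 5600·50.40)/44300 = 6.371 mg/L.
Below outfall 2: Q → 45400 L/s, C = (44300·6.371 + 1100·48.60)/45400 = 7.394 mg/L.
Below outfall 3: Q → 49210 L/s, C = (45400·7.394 + 3810·190.0)/49210 = 21.53 mg/L.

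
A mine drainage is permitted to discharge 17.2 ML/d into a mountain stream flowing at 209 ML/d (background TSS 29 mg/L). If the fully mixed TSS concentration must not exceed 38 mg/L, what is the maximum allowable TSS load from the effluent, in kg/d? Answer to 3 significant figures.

Mass balance at the limit: 209.0·29.00 + 17.20·Cₑ = 226.2·38 → Cₑ = 147.4 mg/L.
17.20 ML/d = 0.1991 m³/s. Load = 0.1991 m³/s × 147.4 g/m³ × 86 400 s/d = 2535 kg/d.

2530 kg/d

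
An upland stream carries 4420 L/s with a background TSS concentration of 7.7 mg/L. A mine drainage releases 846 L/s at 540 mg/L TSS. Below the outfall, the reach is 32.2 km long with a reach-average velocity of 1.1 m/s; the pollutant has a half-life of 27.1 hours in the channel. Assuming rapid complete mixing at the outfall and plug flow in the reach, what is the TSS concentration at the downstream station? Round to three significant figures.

75.7 mg/L

After mixing, C = (4420·7.700 + 846.0·540.0) / 5266 = 490900/5266 = 93.22 mg/L.
Travel time t = 32.2·1000 / 1.1 = 29270 s = 8.131 h.
Half-life 27.1 h → k = ln 2 / 27.1 = 0.02558 h⁻¹ = 0.6139 d⁻¹.
After decay, C = 93.22 × e^(−kt) = 93.22 × 0.8122 = 75.71 mg/L.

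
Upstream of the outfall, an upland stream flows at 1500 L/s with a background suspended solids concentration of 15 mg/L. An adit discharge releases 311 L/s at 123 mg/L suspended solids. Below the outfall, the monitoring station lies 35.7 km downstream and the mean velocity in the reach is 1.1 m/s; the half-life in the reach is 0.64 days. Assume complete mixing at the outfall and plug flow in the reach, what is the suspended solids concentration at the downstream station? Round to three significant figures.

22.3 mg/L

Flow-weighted average: C = (1500·15.00 + 311.0·123.0) / 1811 = 60750/1811 = 33.55 mg/L.
Travel time t = 35.7·1000 / 1.1 = 32450 s = 9.015 h.
Half-life 0.64 d → k = ln 2 / 0.64 = 1.083 d⁻¹.
First-order decay: C = 33.55·exp(−k·t) = 33.55·0.6658 = 22.33 mg/L.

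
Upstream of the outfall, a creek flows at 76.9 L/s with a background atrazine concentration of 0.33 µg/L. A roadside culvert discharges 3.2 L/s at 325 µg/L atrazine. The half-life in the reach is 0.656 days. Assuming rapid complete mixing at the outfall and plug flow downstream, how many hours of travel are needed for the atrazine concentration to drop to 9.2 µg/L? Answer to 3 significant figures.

Mass balance: C = (76.90·0.3300 + 3.200·325.0) / 80.10 = 1065/80.10 = 13.30 µg/L.
Half-life 0.656 d → k = ln 2 / 0.656 = 1.057 d⁻¹.
13.30·exp(−k·t) = 9.2 → t = ln(13.30/9.2)/k = 30140 s = 8.372 h.

8.37 h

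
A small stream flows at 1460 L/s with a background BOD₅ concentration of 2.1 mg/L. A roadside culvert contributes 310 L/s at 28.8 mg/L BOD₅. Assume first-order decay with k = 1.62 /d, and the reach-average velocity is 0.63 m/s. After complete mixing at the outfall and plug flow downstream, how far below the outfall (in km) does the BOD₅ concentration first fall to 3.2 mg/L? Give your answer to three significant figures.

Flow-weighted average: C = (1460·2.100 + 310.0·28.80) / 1770 = 11990/1770 = 6.776 mg/L.
Set 6.776·exp(−k·t) = 3.2 → t = ln(6.776/3.2)/k = 40010 s = 11.12 h.
Distance = v·t = 0.63·40010 = 25210 m = 25.21 km.

25.2 km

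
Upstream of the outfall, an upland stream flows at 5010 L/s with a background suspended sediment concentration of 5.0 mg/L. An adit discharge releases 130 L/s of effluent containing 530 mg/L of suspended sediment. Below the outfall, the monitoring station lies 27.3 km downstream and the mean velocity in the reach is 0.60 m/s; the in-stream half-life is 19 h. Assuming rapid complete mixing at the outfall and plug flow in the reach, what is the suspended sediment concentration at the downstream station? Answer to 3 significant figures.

11.5 mg/L

Conservation of mass: C = (5010·5.000 + 130.0·530.0) / 5140 = 93950/5140 = 18.28 mg/L.
Travel time t = 27.3·1000 / 0.60 = 45500 s = 12.64 h.
Half-life 19 h → k = ln 2 / 19 = 0.03648 h⁻¹ = 0.8756 d⁻¹.
Applying C = C₀e^(−kt): 18.28 × 0.6306 = 11.53 mg/L.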